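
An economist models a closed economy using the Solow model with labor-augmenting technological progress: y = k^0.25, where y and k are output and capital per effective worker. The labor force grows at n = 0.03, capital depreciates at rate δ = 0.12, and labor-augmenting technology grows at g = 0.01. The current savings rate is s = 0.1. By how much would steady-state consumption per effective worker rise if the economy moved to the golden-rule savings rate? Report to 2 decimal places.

Δc ≈ 0.10

n + g + δ = 0.03 + 0.01 + 0.12 = 0.16.
Current steady state (s = 0.1): k* = (0.1/0.16)^(1/0.75) ≈ 0.5344, y* = 0.5344^0.25 ≈ 0.8550, c* = (1−0.1)·0.8550 ≈ 0.7695.
Golden rule sets MPK = n+g+δ: 0.25·k^(0.25−1) = 0.16, so k_gold = (0.25/0.16)^(1/0.75) ≈ 1.8131.
y_gold = 1.8131^0.25 ≈ 1.1604, c_gold = y_gold − 0.16·k_gold ≈ 0.8703.
Gain: Δc = 0.8703 − 0.7695 ≈ 0.1008.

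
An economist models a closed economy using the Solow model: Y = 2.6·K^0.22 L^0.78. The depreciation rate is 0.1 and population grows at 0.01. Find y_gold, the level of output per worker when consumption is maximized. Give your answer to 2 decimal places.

y_gold ≈ 4.14

n + δ = 0.01 + 0.1 = 0.11.
Maximizing c = f(k) − (n+δ)·k gives f'(k) = n+δ, i.e. 0.22·2.6·k^(0.22−1) = 0.11, so k_gold = (0.22·2.6/0.11)^(1/0.78) ≈ 8.2785.
Output: y_gold = 2.6·k_gold^0.22 = 2.6·8.2785^0.22 ≈ 4.1393.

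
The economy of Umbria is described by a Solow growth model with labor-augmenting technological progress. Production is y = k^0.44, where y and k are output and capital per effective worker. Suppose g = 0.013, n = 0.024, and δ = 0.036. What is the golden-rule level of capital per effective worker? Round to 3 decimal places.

Break-even investment rate: n + g + δ = 0.024 + 0.013 + 0.036 = 0.073.
Golden rule sets MPK = n+g+δ: 0.44·k^(0.44−1) = 0.073, so k_gold = (0.44/0.073)^(1/0.56) ≈ 24.7223.

k_gold ≈ 24.722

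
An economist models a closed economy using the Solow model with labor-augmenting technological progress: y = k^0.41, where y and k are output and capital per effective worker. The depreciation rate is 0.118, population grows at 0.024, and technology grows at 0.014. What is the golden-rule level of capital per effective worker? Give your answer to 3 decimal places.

n + g + δ = 0.024 + 0.014 + 0.118 = 0.156.
Golden rule sets MPK = n+g+δ: 0.41·k^(0.41−1) = 0.156, so k_gold = (0.41/0.156)^(1/0.59) ≈ 5.1438.

k_gold ≈ 5.144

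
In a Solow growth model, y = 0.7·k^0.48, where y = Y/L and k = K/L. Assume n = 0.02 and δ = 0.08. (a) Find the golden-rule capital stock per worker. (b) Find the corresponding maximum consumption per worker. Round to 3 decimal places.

n + δ = 0.02 + 0.08 = 0.1.
Maximizing c = f(k) − (n+δ)·k gives f'(k) = n+δ, i.e. 0.48·0.7·k^(0.48−1) = 0.1, so k_gold = (0.48·0.7/0.1)^(1/0.52) ≈ 10.2847.
y_gold = 0.7·10.2847^0.48 ≈ 2.1426; c_gold = y_gold − 0.1·k_gold ≈ 1.1142.

(a) k_gold ≈ 10.285; (b) c_gold ≈ 1.114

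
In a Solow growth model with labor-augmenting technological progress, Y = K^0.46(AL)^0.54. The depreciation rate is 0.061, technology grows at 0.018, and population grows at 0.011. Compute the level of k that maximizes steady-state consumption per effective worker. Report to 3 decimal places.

Capital per effective worker breaks even when investment replaces (n + g + δ)·k; here n + g + δ = 0.09.
At the golden rule the marginal product of capital equals n+g+δ: 0.46·k^(0.46−1) = 0.09. Solving, k_gold = (0.46/0.09)^(1/0.54) ≈ 20.5147.

k_gold ≈ 20.515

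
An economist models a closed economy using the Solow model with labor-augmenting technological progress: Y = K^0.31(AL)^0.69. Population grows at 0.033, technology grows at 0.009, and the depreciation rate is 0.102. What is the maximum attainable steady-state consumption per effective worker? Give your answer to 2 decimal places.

n + g + δ = 0.033 + 0.009 + 0.102 = 0.144.
Setting f'(k) = n+g+δ gives 0.31·k^(0.31−1) = 0.144, hence k_gold = (0.31/0.144)^(1/0.69) ≈ 3.0381.
y_gold = 3.0381^0.31 ≈ 1.4113.
c_gold = y_gold − (n+g+δ)·k_gold = 1.4113 − 0.144·3.0381 ≈ 0.9738.

c_gold ≈ 0.97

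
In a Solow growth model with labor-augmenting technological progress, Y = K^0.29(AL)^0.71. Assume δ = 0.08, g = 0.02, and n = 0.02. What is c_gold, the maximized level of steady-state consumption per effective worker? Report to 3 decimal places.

c_gold ≈ 1.018

n + g + δ = 0.02 + 0.02 + 0.08 = 0.12.
Setting f'(k) = n+g+δ gives 0.29·k^(0.29−1) = 0.12, hence k_gold = (0.29/0.12)^(1/0.71) ≈ 3.4653.
y_gold = 3.4653^0.29 ≈ 1.4339.
c_gold = y_gold − (n+g+δ)·k_gold = 1.4339 − 0.12·3.4653 ≈ 1.0181.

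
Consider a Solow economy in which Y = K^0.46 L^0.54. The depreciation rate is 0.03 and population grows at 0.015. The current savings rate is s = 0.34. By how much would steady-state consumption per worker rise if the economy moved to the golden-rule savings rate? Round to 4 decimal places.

Δc ≈ 0.2161

Capital per worker breaks even when investment replaces (n + δ)·k; here n + δ = 0.045.
Current steady state (s = 0.34): k* = (0.34/0.045)^(1/0.54) ≈ 42.3077, y* = 42.3077^0.46 ≈ 5.5995, c* = (1−0.34)·5.5995 ≈ 3.6957.
At the golden rule the marginal product of capital equals n+δ: 0.46·k^(0.46−1) = 0.045. Solving, k_gold = (0.46/0.045)^(1/0.54) ≈ 74.0506.
y_gold = 74.0506^0.46 ≈ 7.2441, c_gold = y_gold − 0.045·k_gold ≈ 3.9118.
Gain: Δc = 3.9118 − 3.6957 ≈ 0.2161.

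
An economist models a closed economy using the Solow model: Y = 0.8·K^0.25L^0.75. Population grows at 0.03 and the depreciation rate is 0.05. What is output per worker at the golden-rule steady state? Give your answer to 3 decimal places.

y_gold ≈ 1.086

Break-even investment rate: n + δ = 0.03 + 0.05 = 0.08.
At the golden rule the marginal product of capital equals n+δ: 0.25·0.8·k^(0.25−1) = 0.08. Solving, k_gold = (0.25·0.8/0.08)^(1/0.75) ≈ 3.3930.
Output: y_gold = 0.8·k_gold^0.25 = 0.8·3.3930^0.25 ≈ 1.0858.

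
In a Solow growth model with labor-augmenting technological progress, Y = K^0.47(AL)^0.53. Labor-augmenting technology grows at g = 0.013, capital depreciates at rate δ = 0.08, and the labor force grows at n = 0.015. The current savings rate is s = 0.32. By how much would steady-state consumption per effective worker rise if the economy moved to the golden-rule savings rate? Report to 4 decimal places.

Δc ≈ 0.1711

The effective depreciation rate is n + g + δ = 0.015 + 0.013 + 0.08 = 0.108.
Current steady state (s = 0.32): k* = (0.32/0.108)^(1/0.53) ≈ 7.7634, y* = 7.7634^0.47 ≈ 2.6201, c* = (1−0.32)·2.6201 ≈ 1.7817.
Maximizing c = f(k) − (n+g+δ)·k gives f'(k) = n+g+δ, i.e. 0.47·k^(0.47−1) = 0.108, so k_gold = (0.47/0.108)^(1/0.53) ≈ 16.0341.
y_gold = 16.0341^0.47 ≈ 3.6844, c_gold = y_gold − 0.108·k_gold ≈ 1.9528.
Gain: Δc = 1.9528 − 1.7817 ≈ 0.1711.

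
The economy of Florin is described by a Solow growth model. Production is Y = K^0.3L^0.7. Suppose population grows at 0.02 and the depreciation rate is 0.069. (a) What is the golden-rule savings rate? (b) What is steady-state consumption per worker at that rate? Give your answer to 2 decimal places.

n + δ = 0.02 + 0.069 = 0.089.
For Cobb-Douglas, s_gold equals capital's share: s_gold = 0.3.
Setting f'(k) = n+δ gives 0.3·k^(0.3−1) = 0.089, hence k_gold = (0.3/0.089)^(1/0.7) ≈ 5.6742.
y_gold = 5.6742^0.3 ≈ 1.6833; c_gold = (1−0.3)·y_gold ≈ 1.1783.

(a) s_gold = 0.30; (b) c_gold ≈ 1.18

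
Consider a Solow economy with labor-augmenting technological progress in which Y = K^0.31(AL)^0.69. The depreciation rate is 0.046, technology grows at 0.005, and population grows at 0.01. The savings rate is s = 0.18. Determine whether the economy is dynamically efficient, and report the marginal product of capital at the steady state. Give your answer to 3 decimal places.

dynamically efficient; MPK ≈ 0.105

The effective depreciation rate is n + g + δ = 0.01 + 0.005 + 0.046 = 0.061.
Steady-state k*: s·k^0.31 = 0.061·k gives k* = (0.18/0.061)^(1/0.69) ≈ 4.7982.
MPK = 0.31·4.7982^(-0.69) ≈ 0.1051.
MPK > n+g+δ = 0.061, so the economy is dynamically efficient (under-saving).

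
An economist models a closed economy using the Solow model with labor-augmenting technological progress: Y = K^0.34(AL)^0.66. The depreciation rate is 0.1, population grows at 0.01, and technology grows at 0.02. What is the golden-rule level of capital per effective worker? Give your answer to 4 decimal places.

k_gold ≈ 4.2917

Capital per effective worker breaks even when investment replaces (n + g + δ)·k; here n + g + δ = 0.13.
Setting f'(k) = n+g+δ gives 0.34·k^(0.34−1) = 0.13, hence k_gold = (0.34/0.13)^(1/0.66) ≈ 4.2917.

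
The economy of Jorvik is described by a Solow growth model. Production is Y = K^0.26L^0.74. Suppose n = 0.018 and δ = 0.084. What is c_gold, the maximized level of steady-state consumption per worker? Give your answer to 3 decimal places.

Capital per worker breaks even when investment replaces (n + δ)·k; here n + δ = 0.102.
Golden rule sets MPK = n+δ: 0.26·k^(0.26−1) = 0.102, so k_gold = (0.26/0.102)^(1/0.74) ≈ 3.5412.
y_gold = 3.5412^0.26 ≈ 1.3892.
c_gold = y_gold − (n+δ)·k_gold = 1.3892 − 0.102·3.5412 ≈ 1.0280.

c_gold ≈ 1.028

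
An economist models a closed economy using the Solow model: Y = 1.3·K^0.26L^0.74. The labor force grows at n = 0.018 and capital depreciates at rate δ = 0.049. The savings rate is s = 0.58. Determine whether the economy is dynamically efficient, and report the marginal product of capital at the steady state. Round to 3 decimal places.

Break-even investment rate: n + δ = 0.018 + 0.049 = 0.067.
Steady-state k*: s·A·k^0.26 = 0.067·k gives k* = (0.58·1.3/0.067)^(1/0.74) ≈ 26.3434.
MPK = 0.26·1.3·26.3434^(-0.74) ≈ 0.0300.
MPK < n+δ = 0.067, so the economy is dynamically inefficient (over-saving).

dynamically inefficient; MPK ≈ 0.030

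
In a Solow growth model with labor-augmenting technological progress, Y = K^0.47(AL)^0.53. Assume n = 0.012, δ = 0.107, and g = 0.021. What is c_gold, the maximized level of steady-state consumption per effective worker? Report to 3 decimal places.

c_gold ≈ 1.551

The effective depreciation rate is n + g + δ = 0.012 + 0.021 + 0.107 = 0.14.
Golden rule sets MPK = n+g+δ: 0.47·k^(0.47−1) = 0.14, so k_gold = (0.47/0.14)^(1/0.53) ≈ 9.8264.
y_gold = 9.8264^0.47 ≈ 2.9270.
c_gold = y_gold − (n+g+δ)·k_gold = 2.9270 − 0.14·9.8264 ≈ 1.5513.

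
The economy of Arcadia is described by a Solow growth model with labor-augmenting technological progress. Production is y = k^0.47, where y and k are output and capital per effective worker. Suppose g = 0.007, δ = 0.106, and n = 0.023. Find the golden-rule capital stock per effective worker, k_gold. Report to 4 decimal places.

k_gold ≈ 10.3788

n + g + δ = 0.023 + 0.007 + 0.106 = 0.136.
At the golden rule the marginal product of capital equals n+g+δ: 0.47·k^(0.47−1) = 0.136. Solving, k_gold = (0.47/0.136)^(1/0.53) ≈ 10.3788.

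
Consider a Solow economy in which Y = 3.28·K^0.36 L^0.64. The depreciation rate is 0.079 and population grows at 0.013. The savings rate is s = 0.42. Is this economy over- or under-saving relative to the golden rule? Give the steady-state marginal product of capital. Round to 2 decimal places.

n + δ = 0.013 + 0.079 = 0.092.
Steady-state k*: s·A·k^0.36 = 0.092·k gives k* = (0.42·3.28/0.092)^(1/0.64) ≈ 68.6217.
MPK = 0.36·3.28·68.6217^(-0.64) ≈ 0.0789.
MPK < n+δ = 0.092, so the economy is dynamically inefficient (over-saving).

over-saving; MPK ≈ 0.08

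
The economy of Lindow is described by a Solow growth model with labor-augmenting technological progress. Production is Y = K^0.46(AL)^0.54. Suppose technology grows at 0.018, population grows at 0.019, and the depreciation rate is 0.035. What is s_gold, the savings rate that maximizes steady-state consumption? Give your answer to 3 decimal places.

Break-even investment rate: n + g + δ = 0.019 + 0.018 + 0.035 = 0.072.
At the golden rule MPK = n+g+δ, and in any Cobb-Douglas steady state s = (n+g+δ)·k/y = MPK·k/y = capital's share 0.46.

s_gold = 0.460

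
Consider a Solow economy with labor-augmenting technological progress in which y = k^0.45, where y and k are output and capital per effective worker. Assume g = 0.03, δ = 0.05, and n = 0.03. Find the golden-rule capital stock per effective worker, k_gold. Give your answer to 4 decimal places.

k_gold ≈ 12.9539

n + g + δ = 0.03 + 0.03 + 0.05 = 0.11.
Setting f'(k) = n+g+δ gives 0.45·k^(0.45−1) = 0.11, hence k_gold = (0.45/0.11)^(1/0.55) ≈ 12.9539.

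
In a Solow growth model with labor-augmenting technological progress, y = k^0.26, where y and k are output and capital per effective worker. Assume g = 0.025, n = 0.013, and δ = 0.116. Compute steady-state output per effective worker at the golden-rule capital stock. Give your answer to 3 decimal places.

Capital per effective worker breaks even when investment replaces (n + g + δ)·k; here n + g + δ = 0.154.
Golden rule sets MPK = n+g+δ: 0.26·k^(0.26−1) = 0.154, so k_gold = (0.26/0.154)^(1/0.74) ≈ 2.0294.
Output: y_gold = k_gold^0.26 = 2.0294^0.26 ≈ 1.2020.

y_gold ≈ 1.202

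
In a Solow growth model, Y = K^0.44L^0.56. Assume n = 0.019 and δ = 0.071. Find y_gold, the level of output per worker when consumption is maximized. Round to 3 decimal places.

Break-even investment rate: n + δ = 0.019 + 0.071 = 0.09.
Setting f'(k) = n+δ gives 0.44·k^(0.44−1) = 0.09, hence k_gold = (0.44/0.09)^(1/0.56) ≈ 17.0111.
Output: y_gold = k_gold^0.44 = 17.0111^0.44 ≈ 3.4795.

y_gold ≈ 3.480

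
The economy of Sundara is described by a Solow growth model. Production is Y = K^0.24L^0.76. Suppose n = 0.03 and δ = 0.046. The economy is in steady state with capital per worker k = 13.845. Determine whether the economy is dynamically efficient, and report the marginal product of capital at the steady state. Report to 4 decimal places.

dynamically inefficient; MPK ≈ 0.0326

Capital per worker breaks even when investment replaces (n + δ)·k; here n + δ = 0.076.
MPK = 0.24·k^(0.24−1) = 0.24·13.845^(-0.76) ≈ 0.0326.
MPK < 0.076, so the economy is dynamically inefficient (over-saving).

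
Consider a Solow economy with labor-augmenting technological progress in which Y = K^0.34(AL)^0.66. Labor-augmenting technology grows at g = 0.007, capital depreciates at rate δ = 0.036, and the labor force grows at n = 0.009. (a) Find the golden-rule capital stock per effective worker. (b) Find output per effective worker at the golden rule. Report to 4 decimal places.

n + g + δ = 0.009 + 0.007 + 0.036 = 0.052.
At the golden rule the marginal product of capital equals n+g+δ: 0.34·k^(0.34−1) = 0.052. Solving, k_gold = (0.34/0.052)^(1/0.66) ≈ 17.2016.
y_gold = 17.2016^0.34 ≈ 2.6308.

(a) k_gold ≈ 17.2016; (b) y_gold ≈ 2.6308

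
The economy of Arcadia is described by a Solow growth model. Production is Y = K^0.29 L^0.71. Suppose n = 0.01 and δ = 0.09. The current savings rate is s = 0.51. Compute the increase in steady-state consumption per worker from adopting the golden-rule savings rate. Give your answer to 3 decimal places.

Capital per worker breaks even when investment replaces (n + δ)·k; here n + δ = 0.1.
Current steady state (s = 0.51): k* = (0.51/0.1)^(1/0.71) ≈ 9.9215, y* = 9.9215^0.29 ≈ 1.9454, c* = (1−0.51)·1.9454 ≈ 0.9532.
Maximizing c = f(k) − (n+δ)·k gives f'(k) = n+δ, i.e. 0.29·k^(0.29−1) = 0.1, so k_gold = (0.29/0.1)^(1/0.71) ≈ 4.4799.
y_gold = 4.4799^0.29 ≈ 1.5448, c_gold = y_gold − 0.1·k_gold ≈ 1.0968.
Gain: Δc = 1.0968 − 0.9532 ≈ 0.1436.

Δc ≈ 0.144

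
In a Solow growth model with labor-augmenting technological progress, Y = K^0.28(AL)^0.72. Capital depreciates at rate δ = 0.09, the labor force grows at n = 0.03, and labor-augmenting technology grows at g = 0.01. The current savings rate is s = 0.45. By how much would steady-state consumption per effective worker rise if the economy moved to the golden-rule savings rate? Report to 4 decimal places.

The effective depreciation rate is n + g + δ = 0.03 + 0.01 + 0.09 = 0.13.
Current steady state (s = 0.45): k* = (0.45/0.13)^(1/0.72) ≈ 5.6103, y* = 5.6103^0.28 ≈ 1.6207, c* = (1−0.45)·1.6207 ≈ 0.8914.
Setting f'(k) = n+g+δ gives 0.28·k^(0.28−1) = 0.13, hence k_gold = (0.28/0.13)^(1/0.72) ≈ 2.9027.
y_gold = 2.9027^0.28 ≈ 1.3477, c_gold = y_gold − 0.13·k_gold ≈ 0.9703.
Gain: Δc = 0.9703 − 0.8914 ≈ 0.0789.

Δc ≈ 0.0789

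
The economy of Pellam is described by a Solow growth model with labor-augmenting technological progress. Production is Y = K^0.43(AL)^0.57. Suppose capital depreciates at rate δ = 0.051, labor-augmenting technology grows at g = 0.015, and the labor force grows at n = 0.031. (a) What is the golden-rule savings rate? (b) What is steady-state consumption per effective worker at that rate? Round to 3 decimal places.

(a) s_gold = 0.430; (b) c_gold ≈ 1.753

Break-even investment rate: n + g + δ = 0.031 + 0.015 + 0.051 = 0.097.
For Cobb-Douglas, s_gold equals capital's share: s_gold = 0.43.
At the golden rule the marginal product of capital equals n+g+δ: 0.43·k^(0.43−1) = 0.097. Solving, k_gold = (0.43/0.097)^(1/0.57) ≈ 13.6319.
y_gold = 13.6319^0.43 ≈ 3.0751; c_gold = (1−0.43)·y_gold ≈ 1.7528.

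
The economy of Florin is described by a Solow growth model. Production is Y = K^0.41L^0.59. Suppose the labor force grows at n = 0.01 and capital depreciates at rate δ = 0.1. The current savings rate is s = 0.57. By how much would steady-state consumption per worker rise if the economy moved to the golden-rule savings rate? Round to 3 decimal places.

Break-even investment rate: n + δ = 0.01 + 0.1 = 0.11.
Current steady state (s = 0.57): k* = (0.57/0.11)^(1/0.59) ≈ 16.2550, y* = 16.2550^0.41 ≈ 3.1369, c* = (1−0.57)·3.1369 ≈ 1.3489.
Golden rule sets MPK = n+δ: 0.41·k^(0.41−1) = 0.11, so k_gold = (0.41/0.11)^(1/0.59) ≈ 9.2995.
y_gold = 9.2995^0.41 ≈ 2.4950, c_gold = y_gold − 0.11·k_gold ≈ 1.4720.
Gain: Δc = 1.4720 − 1.3489 ≈ 0.1232.

Δc ≈ 0.123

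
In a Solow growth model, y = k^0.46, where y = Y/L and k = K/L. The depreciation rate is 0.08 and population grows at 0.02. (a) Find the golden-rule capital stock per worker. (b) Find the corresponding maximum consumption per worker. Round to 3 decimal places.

(a) k_gold ≈ 16.878; (b) c_gold ≈ 1.981

Break-even investment rate: n + δ = 0.02 + 0.08 = 0.1.
Maximizing c = f(k) − (n+δ)·k gives f'(k) = n+δ, i.e. 0.46·k^(0.46−1) = 0.1, so k_gold = (0.46/0.1)^(1/0.54) ≈ 16.8783.
y_gold = 16.8783^0.46 ≈ 3.6692; c_gold = y_gold − 0.1·k_gold ≈ 1.9814.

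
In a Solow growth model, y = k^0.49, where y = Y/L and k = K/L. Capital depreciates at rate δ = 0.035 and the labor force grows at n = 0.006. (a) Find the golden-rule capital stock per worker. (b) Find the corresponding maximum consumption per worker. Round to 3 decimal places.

(a) k_gold ≈ 129.590; (b) c_gold ≈ 5.530

Break-even investment rate: n + δ = 0.006 + 0.035 = 0.041.
At the golden rule the marginal product of capital equals n+δ: 0.49·k^(0.49−1) = 0.041. Solving, k_gold = (0.49/0.041)^(1/0.51) ≈ 129.5904.
y_gold = 129.5904^0.49 ≈ 10.8433; c_gold = y_gold − 0.041·k_gold ≈ 5.5301.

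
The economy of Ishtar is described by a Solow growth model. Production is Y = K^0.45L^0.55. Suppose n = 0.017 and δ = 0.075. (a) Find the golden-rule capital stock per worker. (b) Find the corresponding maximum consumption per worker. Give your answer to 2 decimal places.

The effective depreciation rate is n + δ = 0.017 + 0.075 = 0.092.
At the golden rule the marginal product of capital equals n+δ: 0.45·k^(0.45−1) = 0.092. Solving, k_gold = (0.45/0.092)^(1/0.55) ≈ 17.9267.
y_gold = 17.9267^0.45 ≈ 3.6650; c_gold = y_gold − 0.092·k_gold ≈ 2.0158.

(a) k_gold ≈ 17.93; (b) c_gold ≈ 2.02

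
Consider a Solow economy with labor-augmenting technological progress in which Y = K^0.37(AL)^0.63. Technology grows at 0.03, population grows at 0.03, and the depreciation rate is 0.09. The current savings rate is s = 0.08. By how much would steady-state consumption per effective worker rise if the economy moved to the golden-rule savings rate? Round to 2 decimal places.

Δc ≈ 0.43

Break-even investment rate: n + g + δ = 0.03 + 0.03 + 0.09 = 0.15.
Current steady state (s = 0.08): k* = (0.08/0.15)^(1/0.63) ≈ 0.3687, y* = 0.3687^0.37 ≈ 0.6913, c* = (1−0.08)·0.6913 ≈ 0.6360.
Maximizing c = f(k) − (n+g+δ)·k gives f'(k) = n+g+δ, i.e. 0.37·k^(0.37−1) = 0.15, so k_gold = (0.37/0.15)^(1/0.63) ≈ 4.1918.
y_gold = 4.1918^0.37 ≈ 1.6994, c_gold = y_gold − 0.15·k_gold ≈ 1.0706.
Gain: Δc = 1.0706 − 0.6360 ≈ 0.4346.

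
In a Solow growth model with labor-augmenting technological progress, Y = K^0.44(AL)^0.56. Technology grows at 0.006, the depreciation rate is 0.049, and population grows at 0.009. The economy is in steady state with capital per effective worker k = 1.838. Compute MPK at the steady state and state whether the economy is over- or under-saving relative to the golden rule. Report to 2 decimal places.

n + g + δ = 0.009 + 0.006 + 0.049 = 0.064.
MPK = 0.44·k^(0.44−1) = 0.44·1.838^(-0.56) ≈ 0.3129.
MPK > 0.064, so the economy is dynamically efficient (under-saving).

under-saving; MPK ≈ 0.31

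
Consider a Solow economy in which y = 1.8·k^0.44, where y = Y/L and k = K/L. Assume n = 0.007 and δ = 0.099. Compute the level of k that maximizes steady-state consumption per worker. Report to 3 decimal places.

k_gold ≈ 36.281

Break-even investment rate: n + δ = 0.007 + 0.099 = 0.106.
Maximizing c = f(k) − (n+δ)·k gives f'(k) = n+δ, i.e. 0.44·1.8·k^(0.44−1) = 0.106, so k_gold = (0.44·1.8/0.106)^(1/0.56) ≈ 36.2808.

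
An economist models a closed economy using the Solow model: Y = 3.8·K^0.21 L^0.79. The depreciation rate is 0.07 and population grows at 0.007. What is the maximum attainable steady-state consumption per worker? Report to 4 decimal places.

c_gold ≈ 5.5893

The effective depreciation rate is n + δ = 0.007 + 0.07 = 0.077.
Setting f'(k) = n+δ gives 0.21·3.8·k^(0.21−1) = 0.077, hence k_gold = (0.21·3.8/0.077)^(1/0.79) ≈ 19.2956.
y_gold = 3.8·19.2956^0.21 ≈ 7.0751.
c_gold = y_gold − (n+δ)·k_gold = 7.0751 − 0.077·19.2956 ≈ 5.5893.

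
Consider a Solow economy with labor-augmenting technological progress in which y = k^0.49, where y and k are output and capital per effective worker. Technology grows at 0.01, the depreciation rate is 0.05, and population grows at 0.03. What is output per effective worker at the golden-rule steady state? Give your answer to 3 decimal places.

y_gold ≈ 5.094

n + g + δ = 0.03 + 0.01 + 0.05 = 0.09.
At the golden rule the marginal product of capital equals n+g+δ: 0.49·k^(0.49−1) = 0.09. Solving, k_gold = (0.49/0.09)^(1/0.51) ≈ 27.7362.
Output: y_gold = k_gold^0.49 = 27.7362^0.49 ≈ 5.0944.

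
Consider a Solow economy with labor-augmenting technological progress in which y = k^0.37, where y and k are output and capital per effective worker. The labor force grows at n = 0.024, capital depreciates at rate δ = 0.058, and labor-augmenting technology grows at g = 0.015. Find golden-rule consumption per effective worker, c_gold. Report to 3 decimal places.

c_gold ≈ 1.383

Capital per effective worker breaks even when investment replaces (n + g + δ)·k; here n + g + δ = 0.097.
Golden rule sets MPK = n+g+δ: 0.37·k^(0.37−1) = 0.097, so k_gold = (0.37/0.097)^(1/0.63) ≈ 8.3735.
y_gold = 8.3735^0.37 ≈ 2.1952.
c_gold = y_gold − (n+g+δ)·k_gold = 2.1952 − 0.097·8.3735 ≈ 1.3830.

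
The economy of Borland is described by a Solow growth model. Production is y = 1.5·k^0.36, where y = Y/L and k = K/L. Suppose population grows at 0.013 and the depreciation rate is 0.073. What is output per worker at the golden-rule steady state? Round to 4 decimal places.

n + δ = 0.013 + 0.073 = 0.086.
At the golden rule the marginal product of capital equals n+δ: 0.36·1.5·k^(0.36−1) = 0.086. Solving, k_gold = (0.36·1.5/0.086)^(1/0.64) ≈ 17.6486.
Output: y_gold = 1.5·k_gold^0.36 = 1.5·17.6486^0.36 ≈ 4.2161.

y_gold ≈ 4.2161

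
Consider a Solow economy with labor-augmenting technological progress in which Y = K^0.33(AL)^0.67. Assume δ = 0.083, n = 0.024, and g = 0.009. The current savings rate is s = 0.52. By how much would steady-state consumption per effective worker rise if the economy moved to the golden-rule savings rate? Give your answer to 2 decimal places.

Δc ≈ 0.12

n + g + δ = 0.024 + 0.009 + 0.083 = 0.116.
Current steady state (s = 0.52): k* = (0.52/0.116)^(1/0.67) ≈ 9.3855, y* = 9.3855^0.33 ≈ 2.0937, c* = (1−0.52)·2.0937 ≈ 1.0050.
Maximizing c = f(k) − (n+g+δ)·k gives f'(k) = n+g+δ, i.e. 0.33·k^(0.33−1) = 0.116, so k_gold = (0.33/0.116)^(1/0.67) ≈ 4.7610.
y_gold = 4.7610^0.33 ≈ 1.6736, c_gold = y_gold − 0.116·k_gold ≈ 1.1213.
Gain: Δc = 1.1213 − 1.0050 ≈ 0.1163.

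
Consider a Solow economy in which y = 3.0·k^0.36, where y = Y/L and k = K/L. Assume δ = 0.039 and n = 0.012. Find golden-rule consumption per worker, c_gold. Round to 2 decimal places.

c_gold ≈ 10.69

n + δ = 0.012 + 0.039 = 0.051.
At the golden rule the marginal product of capital equals n+δ: 0.36·3.0·k^(0.36−1) = 0.051. Solving, k_gold = (0.36·3.0/0.051)^(1/0.64) ≈ 117.9360.
y_gold = 3.0·117.9360^0.36 ≈ 16.7076.
c_gold = y_gold − (n+δ)·k_gold = 16.7076 − 0.051·117.9360 ≈ 10.6929.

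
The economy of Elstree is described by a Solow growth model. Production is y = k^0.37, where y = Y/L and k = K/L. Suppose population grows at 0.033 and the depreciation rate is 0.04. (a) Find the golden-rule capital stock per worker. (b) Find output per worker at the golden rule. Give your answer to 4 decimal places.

(a) k_gold ≈ 13.1479; (b) y_gold ≈ 2.5940

n + δ = 0.033 + 0.04 = 0.073.
At the golden rule the marginal product of capital equals n+δ: 0.37·k^(0.37−1) = 0.073. Solving, k_gold = (0.37/0.073)^(1/0.63) ≈ 13.1479.
y_gold = 13.1479^0.37 ≈ 2.5940.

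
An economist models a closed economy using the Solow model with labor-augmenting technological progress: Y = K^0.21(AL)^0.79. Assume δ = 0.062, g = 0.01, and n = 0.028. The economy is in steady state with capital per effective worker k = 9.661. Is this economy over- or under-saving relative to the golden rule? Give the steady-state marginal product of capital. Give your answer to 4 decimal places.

The effective depreciation rate is n + g + δ = 0.028 + 0.01 + 0.062 = 0.1.
MPK = 0.21·k^(0.21−1) = 0.21·9.661^(-0.79) ≈ 0.0350.
MPK < 0.1, so the economy is dynamically inefficient (over-saving).

over-saving; MPK ≈ 0.0350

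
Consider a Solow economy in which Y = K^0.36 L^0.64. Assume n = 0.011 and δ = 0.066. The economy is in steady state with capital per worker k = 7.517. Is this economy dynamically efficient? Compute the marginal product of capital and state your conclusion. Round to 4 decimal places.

dynamically efficient; MPK ≈ 0.0990

n + δ = 0.011 + 0.066 = 0.077.
MPK = 0.36·k^(0.36−1) = 0.36·7.517^(-0.64) ≈ 0.0990.
MPK > 0.077, so the economy is dynamically efficient (under-saving).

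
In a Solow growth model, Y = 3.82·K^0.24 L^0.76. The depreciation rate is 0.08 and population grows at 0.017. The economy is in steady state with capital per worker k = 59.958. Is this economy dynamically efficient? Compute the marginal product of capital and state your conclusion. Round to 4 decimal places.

dynamically inefficient; MPK ≈ 0.0408

The effective depreciation rate is n + δ = 0.017 + 0.08 = 0.097.
MPK = 0.24·3.82·k^(0.24−1) = 0.24·3.82·59.958^(-0.76) ≈ 0.0408.
MPK < 0.097, so the economy is dynamically inefficient (over-saving).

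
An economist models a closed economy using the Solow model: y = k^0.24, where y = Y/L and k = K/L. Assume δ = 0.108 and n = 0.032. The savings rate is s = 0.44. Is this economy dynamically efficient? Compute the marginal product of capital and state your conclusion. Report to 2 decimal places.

dynamically inefficient; MPK ≈ 0.08

Capital per worker breaks even when investment replaces (n + δ)·k; here n + δ = 0.14.
Steady-state k*: s·k^0.24 = 0.14·k gives k* = (0.44/0.14)^(1/0.76) ≈ 4.5121.
MPK = 0.24·4.5121^(-0.76) ≈ 0.0764.
MPK < n+δ = 0.14, so the economy is dynamically inefficient (over-saving).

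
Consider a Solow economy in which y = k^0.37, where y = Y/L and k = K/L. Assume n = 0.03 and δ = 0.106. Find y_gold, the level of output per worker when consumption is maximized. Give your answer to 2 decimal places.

Break-even investment rate: n + δ = 0.03 + 0.106 = 0.136.
Setting f'(k) = n+δ gives 0.37·k^(0.37−1) = 0.136, hence k_gold = (0.37/0.136)^(1/0.63) ≈ 4.8971.
Output: y_gold = k_gold^0.37 = 4.8971^0.37 ≈ 1.8000.

y_gold ≈ 1.80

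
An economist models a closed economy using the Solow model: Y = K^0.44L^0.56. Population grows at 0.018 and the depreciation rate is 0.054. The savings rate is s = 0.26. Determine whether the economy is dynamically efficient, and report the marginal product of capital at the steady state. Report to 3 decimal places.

dynamically efficient; MPK ≈ 0.122

Capital per worker breaks even when investment replaces (n + δ)·k; here n + δ = 0.072.
Steady-state k*: s·k^0.44 = 0.072·k gives k* = (0.26/0.072)^(1/0.56) ≈ 9.9035.
MPK = 0.44·9.9035^(-0.56) ≈ 0.1218.
MPK > n+δ = 0.072, so the economy is dynamically efficient (under-saving).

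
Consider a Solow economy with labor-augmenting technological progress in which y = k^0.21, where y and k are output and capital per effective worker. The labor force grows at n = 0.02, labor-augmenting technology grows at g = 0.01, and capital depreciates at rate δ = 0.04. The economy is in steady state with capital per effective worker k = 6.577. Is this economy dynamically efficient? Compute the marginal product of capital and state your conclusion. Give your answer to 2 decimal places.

The effective depreciation rate is n + g + δ = 0.02 + 0.01 + 0.04 = 0.07.
MPK = 0.21·k^(0.21−1) = 0.21·6.577^(-0.79) ≈ 0.0474.
MPK < 0.07, so the economy is dynamically inefficient (over-saving).

dynamically inefficient; MPK ≈ 0.05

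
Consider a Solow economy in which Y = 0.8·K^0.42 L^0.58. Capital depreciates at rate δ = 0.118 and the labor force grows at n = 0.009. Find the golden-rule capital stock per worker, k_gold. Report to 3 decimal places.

k_gold ≈ 5.352

The effective depreciation rate is n + δ = 0.009 + 0.118 = 0.127.
At the golden rule the marginal product of capital equals n+δ: 0.42·0.8·k^(0.42−1) = 0.127. Solving, k_gold = (0.42·0.8/0.127)^(1/0.58) ≈ 5.3519.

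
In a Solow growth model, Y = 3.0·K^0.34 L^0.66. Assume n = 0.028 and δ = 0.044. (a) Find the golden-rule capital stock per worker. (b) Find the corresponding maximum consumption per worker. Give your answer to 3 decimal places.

(a) k_gold ≈ 55.507; (b) c_gold ≈ 7.758

Capital per worker breaks even when investment replaces (n + δ)·k; here n + δ = 0.072.
Setting f'(k) = n+δ gives 0.34·3.0·k^(0.34−1) = 0.072, hence k_gold = (0.34·3.0/0.072)^(1/0.66) ≈ 55.5066.
y_gold = 3.0·55.5066^0.34 ≈ 11.7543; c_gold = y_gold − 0.072·k_gold ≈ 7.7579.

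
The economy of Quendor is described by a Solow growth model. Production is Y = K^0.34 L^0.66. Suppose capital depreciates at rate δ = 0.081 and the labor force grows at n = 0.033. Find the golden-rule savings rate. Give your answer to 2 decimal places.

Break-even investment rate: n + δ = 0.033 + 0.081 = 0.114.
At the golden rule MPK = n+δ, and in any Cobb-Douglas steady state s = (n+δ)·k/y = MPK·k/y = capital's share 0.34.

s_gold = 0.34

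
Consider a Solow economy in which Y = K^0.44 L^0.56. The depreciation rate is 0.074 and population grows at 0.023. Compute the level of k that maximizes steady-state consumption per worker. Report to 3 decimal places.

Capital per worker breaks even when investment replaces (n + δ)·k; here n + δ = 0.097.
Setting f'(k) = n+δ gives 0.44·k^(0.44−1) = 0.097, hence k_gold = (0.44/0.097)^(1/0.56) ≈ 14.8814.

k_gold ≈ 14.881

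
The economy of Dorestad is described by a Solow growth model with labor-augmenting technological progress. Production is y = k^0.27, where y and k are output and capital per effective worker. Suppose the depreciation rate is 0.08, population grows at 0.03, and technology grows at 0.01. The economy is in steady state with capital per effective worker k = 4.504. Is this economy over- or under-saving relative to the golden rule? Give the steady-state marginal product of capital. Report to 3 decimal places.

over-saving; MPK ≈ 0.090

The effective depreciation rate is n + g + δ = 0.03 + 0.01 + 0.08 = 0.12.
MPK = 0.27·k^(0.27−1) = 0.27·4.504^(-0.73) ≈ 0.0900.
MPK < 0.12, so the economy is dynamically inefficient (over-saving).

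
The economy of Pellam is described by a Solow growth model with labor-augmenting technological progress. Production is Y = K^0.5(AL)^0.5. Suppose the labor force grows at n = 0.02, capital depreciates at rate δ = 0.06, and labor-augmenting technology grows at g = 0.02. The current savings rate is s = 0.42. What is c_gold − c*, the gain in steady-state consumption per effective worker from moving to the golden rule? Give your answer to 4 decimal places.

n + g + δ = 0.02 + 0.02 + 0.06 = 0.1.
Current steady state (s = 0.42): k* = (0.42/0.1)^(1/0.5) ≈ 17.6400, y* = 17.6400^0.5 ≈ 4.2000, c* = (1−0.42)·4.2000 ≈ 2.4360.
Setting f'(k) = n+g+δ gives 0.5·k^(0.5−1) = 0.1, hence k_gold = (0.5/0.1)^(1/0.5) ≈ 25.0000.
y_gold = 25.0000^0.5 ≈ 5.0000, c_gold = y_gold − 0.1·k_gold ≈ 2.5000.
Gain: Δc = 2.5000 − 2.4360 ≈ 0.0640.

Δc ≈ 0.0640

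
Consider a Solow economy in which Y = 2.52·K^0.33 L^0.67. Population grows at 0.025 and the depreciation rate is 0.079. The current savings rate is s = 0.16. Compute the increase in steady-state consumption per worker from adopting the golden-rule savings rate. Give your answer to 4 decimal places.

Δc ≈ 0.5748

n + δ = 0.025 + 0.079 = 0.104.
Current steady state (s = 0.16): k* = (0.16·2.52/0.104)^(1/0.67) ≈ 7.5568, y* = 2.52·7.5568^0.33 ≈ 4.9119, c* = (1−0.16)·4.9119 ≈ 4.1260.
At the golden rule the marginal product of capital equals n+δ: 0.33·2.52·k^(0.33−1) = 0.104. Solving, k_gold = (0.33·2.52/0.104)^(1/0.67) ≈ 22.2630.
y_gold = 2.52·22.2630^0.33 ≈ 7.0162, c_gold = y_gold − 0.104·k_gold ≈ 4.7009.
Gain: Δc = 4.7009 − 4.1260 ≈ 0.5748.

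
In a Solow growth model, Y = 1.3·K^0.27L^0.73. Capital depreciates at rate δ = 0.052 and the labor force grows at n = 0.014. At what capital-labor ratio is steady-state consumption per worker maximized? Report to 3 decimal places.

n + δ = 0.014 + 0.052 = 0.066.
At the golden rule the marginal product of capital equals n+δ: 0.27·1.3·k^(0.27−1) = 0.066. Solving, k_gold = (0.27·1.3/0.066)^(1/0.73) ≈ 9.8673.

k_gold ≈ 9.867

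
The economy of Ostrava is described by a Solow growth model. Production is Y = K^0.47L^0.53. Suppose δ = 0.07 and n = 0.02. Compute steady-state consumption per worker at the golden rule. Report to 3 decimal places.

Capital per worker breaks even when investment replaces (n + δ)·k; here n + δ = 0.09.
At the golden rule the marginal product of capital equals n+δ: 0.47·k^(0.47−1) = 0.09. Solving, k_gold = (0.47/0.09)^(1/0.53) ≈ 22.6175.
y_gold = 22.6175^0.47 ≈ 4.3310.
c_gold = y_gold − (n+δ)·k_gold = 4.3310 − 0.09·22.6175 ≈ 2.2954.

c_gold ≈ 2.295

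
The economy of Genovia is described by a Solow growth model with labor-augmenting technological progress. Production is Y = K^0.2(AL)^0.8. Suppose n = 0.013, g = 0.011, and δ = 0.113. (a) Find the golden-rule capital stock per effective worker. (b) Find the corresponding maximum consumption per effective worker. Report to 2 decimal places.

Capital per effective worker breaks even when investment replaces (n + g + δ)·k; here n + g + δ = 0.137.
Golden rule sets MPK = n+g+δ: 0.2·k^(0.2−1) = 0.137, so k_gold = (0.2/0.137)^(1/0.8) ≈ 1.6047.
y_gold = 1.6047^0.2 ≈ 1.0992; c_gold = y_gold − 0.137·k_gold ≈ 0.8794.

(a) k_gold ≈ 1.60; (b) c_gold ≈ 0.88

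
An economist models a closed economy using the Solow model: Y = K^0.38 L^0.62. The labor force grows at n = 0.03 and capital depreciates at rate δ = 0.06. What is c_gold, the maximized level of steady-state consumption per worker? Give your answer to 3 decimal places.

c_gold ≈ 1.499

n + δ = 0.03 + 0.06 = 0.09.
Golden rule sets MPK = n+δ: 0.38·k^(0.38−1) = 0.09, so k_gold = (0.38/0.09)^(1/0.62) ≈ 10.2079.
y_gold = 10.2079^0.38 ≈ 2.4177.
c_gold = y_gold − (n+δ)·k_gold = 2.4177 − 0.09·10.2079 ≈ 1.4990.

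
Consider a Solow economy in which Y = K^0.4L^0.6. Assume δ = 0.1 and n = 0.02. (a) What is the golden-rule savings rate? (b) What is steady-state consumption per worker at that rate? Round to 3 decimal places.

Capital per worker breaks even when investment replaces (n + δ)·k; here n + δ = 0.12.
For Cobb-Douglas, s_gold equals capital's share: s_gold = 0.4.
Maximizing c = f(k) − (n+δ)·k gives f'(k) = n+δ, i.e. 0.4·k^(0.4−1) = 0.12, so k_gold = (0.4/0.12)^(1/0.6) ≈ 7.4381.
y_gold = 7.4381^0.4 ≈ 2.2314; c_gold = (1−0.4)·y_gold ≈ 1.3389.

(a) s_gold = 0.400; (b) c_gold ≈ 1.339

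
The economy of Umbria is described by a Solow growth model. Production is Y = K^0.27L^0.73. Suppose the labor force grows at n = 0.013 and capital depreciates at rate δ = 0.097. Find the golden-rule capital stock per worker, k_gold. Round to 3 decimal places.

Capital per worker breaks even when investment replaces (n + δ)·k; here n + δ = 0.11.
At the golden rule the marginal product of capital equals n+δ: 0.27·k^(0.27−1) = 0.11. Solving, k_gold = (0.27/0.11)^(1/0.73) ≈ 3.4214.

k_gold ≈ 3.421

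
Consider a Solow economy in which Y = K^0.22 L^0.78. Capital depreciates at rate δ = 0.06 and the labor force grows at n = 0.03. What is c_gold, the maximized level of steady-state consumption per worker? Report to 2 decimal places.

c_gold ≈ 1.00

The effective depreciation rate is n + δ = 0.03 + 0.06 = 0.09.
At the golden rule the marginal product of capital equals n+δ: 0.22·k^(0.22−1) = 0.09. Solving, k_gold = (0.22/0.09)^(1/0.78) ≈ 3.1453.
y_gold = 3.1453^0.22 ≈ 1.2867.
c_gold = y_gold − (n+δ)·k_gold = 1.2867 − 0.09·3.1453 ≈ 1.0036.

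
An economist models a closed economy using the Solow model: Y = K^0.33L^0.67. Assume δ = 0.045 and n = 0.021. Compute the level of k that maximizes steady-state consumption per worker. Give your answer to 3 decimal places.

k_gold ≈ 11.047

Break-even investment rate: n + δ = 0.021 + 0.045 = 0.066.
At the golden rule the marginal product of capital equals n+δ: 0.33·k^(0.33−1) = 0.066. Solving, k_gold = (0.33/0.066)^(1/0.67) ≈ 11.0469.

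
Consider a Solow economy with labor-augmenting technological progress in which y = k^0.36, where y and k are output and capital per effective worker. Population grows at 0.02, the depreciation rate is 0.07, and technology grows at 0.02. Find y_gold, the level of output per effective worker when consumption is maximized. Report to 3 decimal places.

y_gold ≈ 1.948

Break-even investment rate: n + g + δ = 0.02 + 0.02 + 0.07 = 0.11.
Setting f'(k) = n+g+δ gives 0.36·k^(0.36−1) = 0.11, hence k_gold = (0.36/0.11)^(1/0.64) ≈ 6.3760.
Output: y_gold = k_gold^0.36 = 6.3760^0.36 ≈ 1.9482.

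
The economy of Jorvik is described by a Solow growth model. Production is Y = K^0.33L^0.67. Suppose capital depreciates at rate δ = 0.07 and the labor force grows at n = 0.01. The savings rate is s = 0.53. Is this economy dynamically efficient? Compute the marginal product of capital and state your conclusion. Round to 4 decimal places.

The effective depreciation rate is n + δ = 0.01 + 0.07 = 0.08.
Steady-state k*: s·k^0.33 = 0.08·k gives k* = (0.53/0.08)^(1/0.67) ≈ 16.8132.
MPK = 0.33·16.8132^(-0.67) ≈ 0.0498.
MPK < n+δ = 0.08, so the economy is dynamically inefficient (over-saving).

dynamically inefficient; MPK ≈ 0.0498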